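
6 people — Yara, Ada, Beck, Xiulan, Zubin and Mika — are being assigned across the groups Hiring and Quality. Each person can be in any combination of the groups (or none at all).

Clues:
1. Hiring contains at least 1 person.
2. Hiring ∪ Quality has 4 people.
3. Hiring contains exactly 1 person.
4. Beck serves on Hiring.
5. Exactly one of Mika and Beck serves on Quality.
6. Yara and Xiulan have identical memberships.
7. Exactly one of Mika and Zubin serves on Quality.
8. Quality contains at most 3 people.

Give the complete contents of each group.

From (4): Beck ∈ Hiring.
(3): Hiring already has 1, so the rest are out.
Suppose Yara ∉ Quality: no assignment then satisfies all the clues, so Yara ∈ Quality.

Hiring = {Beck}; Quality = {Mika, Xiulan, Yara}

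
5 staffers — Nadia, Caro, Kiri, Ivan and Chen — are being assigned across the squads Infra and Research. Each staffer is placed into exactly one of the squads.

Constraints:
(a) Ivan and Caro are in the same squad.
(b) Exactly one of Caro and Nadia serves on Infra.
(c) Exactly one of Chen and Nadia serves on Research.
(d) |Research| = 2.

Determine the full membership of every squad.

Infra = {Caro, Chen, Ivan}; Research = {Kiri, Nadia}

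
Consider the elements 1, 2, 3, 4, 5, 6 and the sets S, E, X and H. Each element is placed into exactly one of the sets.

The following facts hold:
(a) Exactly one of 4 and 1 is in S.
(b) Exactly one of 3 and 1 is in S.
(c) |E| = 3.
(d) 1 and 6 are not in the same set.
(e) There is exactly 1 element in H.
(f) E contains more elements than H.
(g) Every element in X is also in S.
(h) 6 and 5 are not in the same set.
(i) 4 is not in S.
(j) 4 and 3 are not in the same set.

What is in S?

S = {1, 5}

From (i): 4 ∉ S.
(a) (exactly one): 1 ∈ S.
(b) (exactly one): 3 ∉ S.
(d): 6 ∉ S.
(g) contrapositive: 3 ∉ X.
(g) contrapositive: 4 ∉ X.
(g) contrapositive: 6 ∉ X.
Suppose 2 ∈ S: no assignment then satisfies all the clues, so 2 ∉ S.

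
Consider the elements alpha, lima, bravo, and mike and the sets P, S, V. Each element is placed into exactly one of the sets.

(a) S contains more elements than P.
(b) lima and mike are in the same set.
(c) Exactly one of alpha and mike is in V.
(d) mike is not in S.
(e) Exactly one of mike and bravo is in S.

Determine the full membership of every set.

P = {}; S = {alpha, bravo}; V = {lima, mike}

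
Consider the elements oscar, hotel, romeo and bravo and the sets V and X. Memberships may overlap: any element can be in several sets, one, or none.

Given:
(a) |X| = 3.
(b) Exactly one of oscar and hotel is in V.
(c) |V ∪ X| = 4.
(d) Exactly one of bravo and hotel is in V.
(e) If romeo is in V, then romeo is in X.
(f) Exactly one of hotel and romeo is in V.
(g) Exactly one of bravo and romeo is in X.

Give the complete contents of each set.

V = {bravo, oscar, romeo}; X = {hotel, oscar, romeo}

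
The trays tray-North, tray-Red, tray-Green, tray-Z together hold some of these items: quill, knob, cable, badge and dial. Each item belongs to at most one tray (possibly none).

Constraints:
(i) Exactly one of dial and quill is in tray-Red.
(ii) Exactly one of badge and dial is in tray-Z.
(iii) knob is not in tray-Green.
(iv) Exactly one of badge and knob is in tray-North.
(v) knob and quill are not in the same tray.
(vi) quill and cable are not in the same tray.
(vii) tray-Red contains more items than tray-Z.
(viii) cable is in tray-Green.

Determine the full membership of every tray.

tray-North = {knob}; tray-Red = {badge, quill}; tray-Green = {cable}; tray-Z = {dial}

From (iii): knob ∉ tray-Green.
From (viii): cable ∈ tray-Green.
(vi): quill ∉ tray-Green.
Suppose quill ∈ tray-North: no assignment then satisfies all the clues, so quill ∉ tray-North.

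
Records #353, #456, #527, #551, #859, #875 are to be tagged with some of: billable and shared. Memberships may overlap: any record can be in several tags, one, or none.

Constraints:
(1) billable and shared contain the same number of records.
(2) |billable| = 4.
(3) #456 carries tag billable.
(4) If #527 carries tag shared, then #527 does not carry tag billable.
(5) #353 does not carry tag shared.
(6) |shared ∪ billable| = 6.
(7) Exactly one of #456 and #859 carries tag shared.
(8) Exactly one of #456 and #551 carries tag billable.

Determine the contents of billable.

billable = {#353, #456, #859, #875}

From (3): #456 ∈ billable.
From (5): #353 ∉ shared.
(8) (exactly one): #551 ∉ billable.
Suppose #353 ∉ billable: no assignment then satisfies all the clues, so #353 ∈ billable.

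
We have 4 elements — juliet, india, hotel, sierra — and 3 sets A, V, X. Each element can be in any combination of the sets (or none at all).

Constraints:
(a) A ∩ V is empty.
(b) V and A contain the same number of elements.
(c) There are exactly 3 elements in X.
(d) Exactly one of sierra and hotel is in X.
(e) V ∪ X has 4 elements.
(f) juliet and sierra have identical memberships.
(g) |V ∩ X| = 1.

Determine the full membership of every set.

A = {juliet, sierra}; V = {hotel, india}; X = {india, juliet, sierra}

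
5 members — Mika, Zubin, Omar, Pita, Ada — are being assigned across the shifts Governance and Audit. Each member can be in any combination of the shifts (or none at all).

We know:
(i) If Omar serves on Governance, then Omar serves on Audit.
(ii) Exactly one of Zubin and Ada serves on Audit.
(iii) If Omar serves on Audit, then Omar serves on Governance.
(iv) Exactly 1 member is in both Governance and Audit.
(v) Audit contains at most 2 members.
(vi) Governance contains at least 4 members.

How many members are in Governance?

4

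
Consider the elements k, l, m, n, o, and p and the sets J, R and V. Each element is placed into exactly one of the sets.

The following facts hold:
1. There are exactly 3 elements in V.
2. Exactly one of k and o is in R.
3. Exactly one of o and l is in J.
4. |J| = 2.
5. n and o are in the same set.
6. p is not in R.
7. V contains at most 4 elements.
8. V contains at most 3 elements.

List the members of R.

R = {k}

From (6): p ∉ R.
Suppose k ∉ R: no assignment then satisfies all the clues, so k ∈ R.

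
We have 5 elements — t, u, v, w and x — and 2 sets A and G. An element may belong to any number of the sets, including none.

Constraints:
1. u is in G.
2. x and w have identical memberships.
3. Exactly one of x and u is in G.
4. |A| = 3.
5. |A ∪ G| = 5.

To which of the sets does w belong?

w: A

From (1): u ∈ G.
(3) (exactly one): x ∉ G.
(2): w matches x: w ∉ G.
Suppose w ∉ A: no assignment then satisfies all the clues, so w ∈ A.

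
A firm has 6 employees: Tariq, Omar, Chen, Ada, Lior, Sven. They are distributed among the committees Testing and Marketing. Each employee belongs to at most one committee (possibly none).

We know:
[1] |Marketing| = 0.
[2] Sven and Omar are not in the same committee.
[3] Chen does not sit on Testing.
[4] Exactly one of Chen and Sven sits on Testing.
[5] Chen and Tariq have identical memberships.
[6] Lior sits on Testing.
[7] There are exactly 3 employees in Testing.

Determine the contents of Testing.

Testing = {Ada, Lior, Sven}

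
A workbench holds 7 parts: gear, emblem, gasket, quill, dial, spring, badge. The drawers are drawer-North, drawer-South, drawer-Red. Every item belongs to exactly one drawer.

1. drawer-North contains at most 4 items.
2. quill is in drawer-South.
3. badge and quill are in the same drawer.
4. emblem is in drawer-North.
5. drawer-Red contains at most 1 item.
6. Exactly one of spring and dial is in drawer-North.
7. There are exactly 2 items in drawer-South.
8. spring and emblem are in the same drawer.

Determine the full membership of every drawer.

drawer-North = {emblem, gasket, gear, spring}; drawer-South = {badge, quill}; drawer-Red = {dial}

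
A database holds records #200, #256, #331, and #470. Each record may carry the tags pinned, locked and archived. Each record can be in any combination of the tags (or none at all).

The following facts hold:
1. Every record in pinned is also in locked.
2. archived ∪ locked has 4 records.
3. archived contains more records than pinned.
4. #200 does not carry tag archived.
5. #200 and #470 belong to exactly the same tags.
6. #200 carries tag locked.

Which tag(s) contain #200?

#200: locked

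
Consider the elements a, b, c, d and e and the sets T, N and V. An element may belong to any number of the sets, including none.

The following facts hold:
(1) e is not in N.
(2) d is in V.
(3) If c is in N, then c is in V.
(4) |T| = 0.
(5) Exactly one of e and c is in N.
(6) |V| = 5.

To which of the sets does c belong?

c: N, V

From (1): e ∉ N.
From (2): d ∈ V.
(4): T already has 0, so the rest are out.
(5) (exactly one): c ∈ N.
(6): only 5 candidates remain for V, so all are in.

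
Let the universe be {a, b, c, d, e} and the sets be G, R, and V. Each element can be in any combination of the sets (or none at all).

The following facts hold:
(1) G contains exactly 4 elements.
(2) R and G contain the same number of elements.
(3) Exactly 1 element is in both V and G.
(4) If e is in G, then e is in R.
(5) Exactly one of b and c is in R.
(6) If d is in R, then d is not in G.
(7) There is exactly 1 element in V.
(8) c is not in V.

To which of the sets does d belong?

d: R

From (8): c ∉ V.
Suppose d ∈ G: no assignment then satisfies all the clues, so d ∉ G.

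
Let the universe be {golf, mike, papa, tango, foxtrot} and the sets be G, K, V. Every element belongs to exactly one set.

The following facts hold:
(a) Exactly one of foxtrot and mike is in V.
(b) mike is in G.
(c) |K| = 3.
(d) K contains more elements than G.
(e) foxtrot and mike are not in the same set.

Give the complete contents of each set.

G = {mike}; K = {golf, papa, tango}; V = {foxtrot}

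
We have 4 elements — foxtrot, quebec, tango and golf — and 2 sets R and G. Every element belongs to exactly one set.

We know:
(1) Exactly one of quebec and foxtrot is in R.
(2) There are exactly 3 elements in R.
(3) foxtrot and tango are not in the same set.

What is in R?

R = {golf, quebec, tango}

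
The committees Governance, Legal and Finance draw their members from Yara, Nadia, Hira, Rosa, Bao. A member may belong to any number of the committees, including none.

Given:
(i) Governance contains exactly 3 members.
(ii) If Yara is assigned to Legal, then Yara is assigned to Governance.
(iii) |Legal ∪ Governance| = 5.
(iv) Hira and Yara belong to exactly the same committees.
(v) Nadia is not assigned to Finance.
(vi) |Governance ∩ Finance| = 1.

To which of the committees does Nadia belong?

Nadia: Legal

From (v): Nadia ∉ Finance.
Suppose Nadia ∈ Governance: no assignment then satisfies all the clues, so Nadia ∉ Governance.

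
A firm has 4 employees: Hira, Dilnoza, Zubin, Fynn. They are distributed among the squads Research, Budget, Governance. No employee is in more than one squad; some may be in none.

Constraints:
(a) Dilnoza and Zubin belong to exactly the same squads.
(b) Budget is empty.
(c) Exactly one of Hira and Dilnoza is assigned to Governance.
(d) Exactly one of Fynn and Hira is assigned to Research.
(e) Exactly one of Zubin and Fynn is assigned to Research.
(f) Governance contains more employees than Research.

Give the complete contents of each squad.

Research = {Fynn}; Budget = {}; Governance = {Dilnoza, Zubin}

(b): Budget already has 0, so the rest are out.
Suppose Hira ∈ Research: no assignment then satisfies all the clues, so Hira ∉ Research.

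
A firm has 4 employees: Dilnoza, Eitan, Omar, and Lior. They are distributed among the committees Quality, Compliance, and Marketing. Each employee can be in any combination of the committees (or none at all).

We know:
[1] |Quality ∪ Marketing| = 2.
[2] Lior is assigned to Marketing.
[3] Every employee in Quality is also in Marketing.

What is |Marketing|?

2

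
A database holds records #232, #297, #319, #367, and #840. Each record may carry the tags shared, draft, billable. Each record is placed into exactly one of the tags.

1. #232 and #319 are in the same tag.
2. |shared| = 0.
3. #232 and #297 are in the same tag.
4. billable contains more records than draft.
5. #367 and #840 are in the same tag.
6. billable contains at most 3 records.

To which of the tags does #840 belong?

#840: draft

(2): shared already has 0, so the rest are out.
Suppose #840 ∉ draft: no assignment then satisfies all the clues, so #840 ∈ draft.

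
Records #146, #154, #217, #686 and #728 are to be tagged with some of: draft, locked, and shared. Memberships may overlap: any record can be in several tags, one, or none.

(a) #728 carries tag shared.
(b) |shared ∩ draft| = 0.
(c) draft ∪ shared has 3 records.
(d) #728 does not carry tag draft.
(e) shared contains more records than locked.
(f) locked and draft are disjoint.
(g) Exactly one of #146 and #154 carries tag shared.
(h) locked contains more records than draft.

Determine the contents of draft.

draft = {}

From (a): #728 ∈ shared.
From (d): #728 ∉ draft.
Suppose #146 ∈ draft: no assignment then satisfies all the clues, so #146 ∉ draft.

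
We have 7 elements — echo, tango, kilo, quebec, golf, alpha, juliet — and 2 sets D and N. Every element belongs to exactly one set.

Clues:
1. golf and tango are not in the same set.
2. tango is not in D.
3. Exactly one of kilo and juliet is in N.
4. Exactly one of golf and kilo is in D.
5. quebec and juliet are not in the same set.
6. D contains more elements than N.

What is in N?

N = {kilo, quebec, tango}

From (2): tango ∉ D.
Only one set left: tango ∈ N.
(1): golf ∉ N.
Only one set left: golf ∈ D.
(4) (exactly one): kilo ∉ D.
Only one set left: kilo ∈ N.
(3) (exactly one): juliet ∉ N.
Only one set left: juliet ∈ D.
(5): quebec ∉ D.
Only one set left: quebec ∈ N.
Suppose echo ∈ N: no assignment then satisfies all the clues, so echo ∉ N.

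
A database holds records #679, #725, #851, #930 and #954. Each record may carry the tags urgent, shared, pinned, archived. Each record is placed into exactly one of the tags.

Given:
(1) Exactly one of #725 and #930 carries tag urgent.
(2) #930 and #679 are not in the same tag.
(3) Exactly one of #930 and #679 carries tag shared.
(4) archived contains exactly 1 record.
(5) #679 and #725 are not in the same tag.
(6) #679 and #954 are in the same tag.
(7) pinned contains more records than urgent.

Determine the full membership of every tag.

urgent = {#725}; shared = {#930}; pinned = {#679, #954}; archived = {#851}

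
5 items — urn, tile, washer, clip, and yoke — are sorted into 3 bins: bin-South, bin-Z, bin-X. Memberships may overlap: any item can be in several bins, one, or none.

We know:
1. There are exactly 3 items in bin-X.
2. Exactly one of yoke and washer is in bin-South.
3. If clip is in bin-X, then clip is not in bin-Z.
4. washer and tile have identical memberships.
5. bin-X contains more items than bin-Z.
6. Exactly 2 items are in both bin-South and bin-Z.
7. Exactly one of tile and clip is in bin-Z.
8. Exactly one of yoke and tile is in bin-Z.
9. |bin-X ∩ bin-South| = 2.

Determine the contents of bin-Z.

bin-Z = {tile, washer}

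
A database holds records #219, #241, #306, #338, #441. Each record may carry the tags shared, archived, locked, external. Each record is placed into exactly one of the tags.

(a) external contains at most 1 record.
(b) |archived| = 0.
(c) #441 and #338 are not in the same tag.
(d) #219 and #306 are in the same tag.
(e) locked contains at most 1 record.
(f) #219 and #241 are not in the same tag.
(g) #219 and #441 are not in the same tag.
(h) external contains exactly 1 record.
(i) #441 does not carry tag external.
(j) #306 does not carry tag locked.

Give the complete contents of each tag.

shared = {#219, #306, #338}; archived = {}; locked = {#441}; external = {#241}

From (i): #441 ∉ external.
From (j): #306 ∉ locked.
(b): archived already has 0, so the rest are out.
(d): #219 matches #306: #219 ∉ locked.
Suppose #219 ∉ shared: no assignment then satisfies all the clues, so #219 ∈ shared.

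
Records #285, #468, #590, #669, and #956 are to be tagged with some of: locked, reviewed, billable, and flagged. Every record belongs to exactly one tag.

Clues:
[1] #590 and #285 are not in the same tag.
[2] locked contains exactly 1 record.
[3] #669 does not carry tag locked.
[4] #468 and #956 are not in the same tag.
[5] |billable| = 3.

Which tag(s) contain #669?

#669: billable

From (3): #669 ∉ locked.
Suppose #669 ∈ reviewed: no assignment then satisfies all the clues, so #669 ∉ reviewed.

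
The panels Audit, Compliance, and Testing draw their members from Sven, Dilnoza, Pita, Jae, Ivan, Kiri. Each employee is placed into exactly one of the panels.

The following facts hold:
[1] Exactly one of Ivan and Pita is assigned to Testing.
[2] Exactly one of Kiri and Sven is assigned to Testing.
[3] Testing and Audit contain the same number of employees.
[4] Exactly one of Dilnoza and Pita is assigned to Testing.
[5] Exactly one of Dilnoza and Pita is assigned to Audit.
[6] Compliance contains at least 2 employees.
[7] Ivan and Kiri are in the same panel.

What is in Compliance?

Compliance = {Ivan, Kiri}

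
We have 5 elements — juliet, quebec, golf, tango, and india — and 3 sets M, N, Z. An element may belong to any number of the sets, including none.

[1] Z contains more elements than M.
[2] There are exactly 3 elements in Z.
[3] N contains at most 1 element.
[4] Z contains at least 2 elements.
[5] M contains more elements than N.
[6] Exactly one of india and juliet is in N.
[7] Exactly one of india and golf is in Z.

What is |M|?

2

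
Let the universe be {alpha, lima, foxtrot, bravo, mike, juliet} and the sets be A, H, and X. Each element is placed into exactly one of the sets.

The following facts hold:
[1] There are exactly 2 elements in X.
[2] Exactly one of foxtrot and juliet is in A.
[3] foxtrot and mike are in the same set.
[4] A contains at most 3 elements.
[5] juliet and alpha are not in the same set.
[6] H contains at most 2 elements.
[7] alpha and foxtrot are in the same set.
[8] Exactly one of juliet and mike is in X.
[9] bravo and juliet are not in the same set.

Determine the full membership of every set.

A = {alpha, foxtrot, mike}; H = {bravo}; X = {juliet, lima}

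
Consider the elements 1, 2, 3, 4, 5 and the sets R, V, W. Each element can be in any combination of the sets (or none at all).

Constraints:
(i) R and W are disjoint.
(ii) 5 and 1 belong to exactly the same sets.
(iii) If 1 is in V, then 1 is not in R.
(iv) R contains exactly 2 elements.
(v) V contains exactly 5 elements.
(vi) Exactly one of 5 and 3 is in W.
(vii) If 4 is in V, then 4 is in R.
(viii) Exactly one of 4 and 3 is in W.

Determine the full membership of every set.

R = {2, 4}; V = {1, 2, 3, 4, 5}; W = {3}

(v): only 5 candidates remain for V, so all are in.
(vii): 4 ∈ R.
(i) (disjoint): 4 ∉ W.
(iii): 1 ∉ R.
(viii) (exactly one): 3 ∈ W.
(i) (disjoint): 3 ∉ R.
(ii): 5 matches 1: 5 ∉ R.
(iv): only 2 candidates remain for R, so all are in.
(vi) (exactly one): 5 ∉ W.
(i) (disjoint): 2 ∉ W.
(ii): 1 matches 5: 1 ∉ W.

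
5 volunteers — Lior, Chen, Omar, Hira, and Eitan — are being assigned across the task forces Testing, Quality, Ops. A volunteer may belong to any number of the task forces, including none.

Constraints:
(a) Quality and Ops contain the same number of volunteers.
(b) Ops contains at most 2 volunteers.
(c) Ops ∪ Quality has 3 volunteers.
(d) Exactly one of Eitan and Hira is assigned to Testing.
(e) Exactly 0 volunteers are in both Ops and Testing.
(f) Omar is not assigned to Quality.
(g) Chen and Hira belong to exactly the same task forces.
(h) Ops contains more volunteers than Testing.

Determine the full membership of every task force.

Testing = {Eitan}; Quality = {Eitan, Lior}; Ops = {Lior, Omar}

From (f): Omar ∉ Quality.
Suppose Lior ∈ Testing: no assignment then satisfies all the clues, so Lior ∉ Testing.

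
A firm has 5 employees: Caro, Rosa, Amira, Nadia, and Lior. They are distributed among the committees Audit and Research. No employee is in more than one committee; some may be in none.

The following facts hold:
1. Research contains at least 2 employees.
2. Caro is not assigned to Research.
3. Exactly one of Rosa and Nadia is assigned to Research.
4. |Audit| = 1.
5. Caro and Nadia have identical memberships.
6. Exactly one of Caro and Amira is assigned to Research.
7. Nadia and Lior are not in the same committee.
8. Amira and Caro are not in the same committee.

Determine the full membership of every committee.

Audit = {Lior}; Research = {Amira, Rosa}

From (2): Caro ∉ Research.
(5): Nadia matches Caro: Nadia ∉ Research.
(6) (exactly one): Amira ∈ Research.
(3) (exactly one): Rosa ∈ Research.
Suppose Caro ∈ Audit: no assignment then satisfies all the clues, so Caro ∉ Audit.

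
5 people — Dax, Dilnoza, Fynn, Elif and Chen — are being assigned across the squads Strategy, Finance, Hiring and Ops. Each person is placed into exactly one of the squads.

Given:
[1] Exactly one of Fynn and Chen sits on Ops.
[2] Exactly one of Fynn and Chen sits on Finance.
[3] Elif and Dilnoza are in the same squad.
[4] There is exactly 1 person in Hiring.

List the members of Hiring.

Hiring = {Dax}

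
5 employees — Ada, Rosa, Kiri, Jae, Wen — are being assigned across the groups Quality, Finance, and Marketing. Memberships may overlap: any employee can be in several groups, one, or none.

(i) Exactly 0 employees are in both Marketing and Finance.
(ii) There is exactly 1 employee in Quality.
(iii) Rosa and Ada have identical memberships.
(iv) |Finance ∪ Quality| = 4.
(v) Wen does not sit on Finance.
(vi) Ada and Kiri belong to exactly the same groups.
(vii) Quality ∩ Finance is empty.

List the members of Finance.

From (v): Wen ∉ Finance.
Suppose Ada ∉ Finance: no assignment then satisfies all the clues, so Ada ∈ Finance.

Finance = {Ada, Kiri, Rosa}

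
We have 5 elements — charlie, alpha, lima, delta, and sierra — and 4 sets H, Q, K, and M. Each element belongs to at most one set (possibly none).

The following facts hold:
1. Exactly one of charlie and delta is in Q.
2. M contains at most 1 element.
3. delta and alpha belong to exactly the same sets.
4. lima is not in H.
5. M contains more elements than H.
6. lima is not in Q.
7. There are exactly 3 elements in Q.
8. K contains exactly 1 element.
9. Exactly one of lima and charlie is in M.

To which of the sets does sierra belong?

sierra: Q

From (4): lima ∉ H.
From (6): lima ∉ Q.
Suppose sierra ∈ H: no assignment then satisfies all the clues, so sierra ∉ H.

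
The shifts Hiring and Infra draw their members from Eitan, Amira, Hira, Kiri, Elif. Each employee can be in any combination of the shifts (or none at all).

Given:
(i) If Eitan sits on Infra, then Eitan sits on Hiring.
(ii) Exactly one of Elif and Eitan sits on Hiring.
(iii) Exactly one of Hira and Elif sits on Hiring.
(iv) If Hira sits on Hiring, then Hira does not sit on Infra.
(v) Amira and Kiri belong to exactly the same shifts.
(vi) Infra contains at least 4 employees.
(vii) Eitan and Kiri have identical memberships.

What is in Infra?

Infra = {Amira, Eitan, Elif, Kiri}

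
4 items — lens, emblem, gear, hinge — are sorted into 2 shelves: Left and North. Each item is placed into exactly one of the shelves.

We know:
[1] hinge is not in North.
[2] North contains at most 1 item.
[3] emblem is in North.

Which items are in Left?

From (1): hinge ∉ North.
From (3): emblem ∈ North.
(2): North already has 1, so the rest are out.
Only one shelf left: lens ∈ Left.
Only one shelf left: gear ∈ Left.
Only one shelf left: hinge ∈ Left.

Left = {gear, hinge, lens}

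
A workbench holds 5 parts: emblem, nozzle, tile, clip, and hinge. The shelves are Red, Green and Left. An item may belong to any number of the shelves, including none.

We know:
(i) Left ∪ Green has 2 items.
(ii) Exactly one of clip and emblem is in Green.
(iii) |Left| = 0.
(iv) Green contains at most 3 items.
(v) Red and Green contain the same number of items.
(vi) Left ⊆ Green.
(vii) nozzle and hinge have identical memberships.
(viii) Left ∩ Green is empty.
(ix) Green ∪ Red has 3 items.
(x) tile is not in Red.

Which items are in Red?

From (x): tile ∉ Red.
(iii): Left already has 0, so the rest are out.
Suppose emblem ∉ Red: no assignment then satisfies all the clues, so emblem ∈ Red.

Red = {clip, emblem}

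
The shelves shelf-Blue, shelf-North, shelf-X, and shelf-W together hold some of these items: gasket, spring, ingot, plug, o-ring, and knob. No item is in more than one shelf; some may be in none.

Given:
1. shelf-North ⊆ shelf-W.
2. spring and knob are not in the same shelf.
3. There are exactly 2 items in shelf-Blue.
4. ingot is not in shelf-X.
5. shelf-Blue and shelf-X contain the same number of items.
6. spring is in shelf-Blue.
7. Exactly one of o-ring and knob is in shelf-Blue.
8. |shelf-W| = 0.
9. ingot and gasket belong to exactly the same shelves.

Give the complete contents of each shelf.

shelf-Blue = {o-ring, spring}; shelf-North = {}; shelf-X = {knob, plug}; shelf-W = {}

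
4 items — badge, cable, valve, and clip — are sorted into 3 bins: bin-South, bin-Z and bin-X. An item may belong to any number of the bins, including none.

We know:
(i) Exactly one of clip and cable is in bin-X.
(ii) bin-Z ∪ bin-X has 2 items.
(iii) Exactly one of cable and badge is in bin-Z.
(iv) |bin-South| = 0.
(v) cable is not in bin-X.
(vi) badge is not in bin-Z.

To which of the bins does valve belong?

valve: none

From (v): cable ∉ bin-X.
From (vi): badge ∉ bin-Z.
(i) (exactly one): clip ∈ bin-X.
(iii) (exactly one): cable ∈ bin-Z.
(iv): bin-South already has 0, so the rest are out.
Suppose valve ∈ bin-Z: no assignment then satisfies all the clues, so valve ∉ bin-Z.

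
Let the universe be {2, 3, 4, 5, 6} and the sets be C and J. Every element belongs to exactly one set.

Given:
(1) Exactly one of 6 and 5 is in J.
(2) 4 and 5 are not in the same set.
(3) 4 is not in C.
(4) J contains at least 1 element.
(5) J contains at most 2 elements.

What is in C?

From (3): 4 ∉ C.
Only one set left: 4 ∈ J.
(2): 5 ∉ J.
Only one set left: 5 ∈ C.
(1) (exactly one): 6 ∈ J.
(5): J already has 2, so the rest are out.
Only one set left: 2 ∈ C.
Only one set left: 3 ∈ C.

C = {2, 3, 5}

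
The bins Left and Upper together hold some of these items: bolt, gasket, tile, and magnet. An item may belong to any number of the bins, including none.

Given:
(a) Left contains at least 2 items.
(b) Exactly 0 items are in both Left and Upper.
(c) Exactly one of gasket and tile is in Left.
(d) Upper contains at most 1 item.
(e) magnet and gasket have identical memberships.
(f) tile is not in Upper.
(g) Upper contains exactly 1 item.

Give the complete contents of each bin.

Left = {gasket, magnet}; Upper = {bolt}

From (f): tile ∉ Upper.
Suppose bolt ∈ Left: no assignment then satisfies all the clues, so bolt ∉ Left.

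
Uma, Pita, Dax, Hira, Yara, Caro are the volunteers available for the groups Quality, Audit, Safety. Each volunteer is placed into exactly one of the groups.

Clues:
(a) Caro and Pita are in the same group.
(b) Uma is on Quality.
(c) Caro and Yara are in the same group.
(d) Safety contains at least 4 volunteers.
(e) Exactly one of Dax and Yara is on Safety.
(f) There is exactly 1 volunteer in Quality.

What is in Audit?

Audit = {Dax}

From (b): Uma ∈ Quality.
(f): Quality already has 1, so the rest are out.
Suppose Pita ∈ Audit: no assignment then satisfies all the clues, so Pita ∉ Audit.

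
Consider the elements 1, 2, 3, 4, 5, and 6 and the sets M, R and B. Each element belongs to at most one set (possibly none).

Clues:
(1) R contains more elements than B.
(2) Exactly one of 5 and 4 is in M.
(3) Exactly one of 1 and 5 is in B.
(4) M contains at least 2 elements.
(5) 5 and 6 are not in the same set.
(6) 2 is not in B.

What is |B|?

From (6): 2 ∉ B.
Suppose 3 ∈ B: no assignment then satisfies all the clues, so 3 ∉ B.

1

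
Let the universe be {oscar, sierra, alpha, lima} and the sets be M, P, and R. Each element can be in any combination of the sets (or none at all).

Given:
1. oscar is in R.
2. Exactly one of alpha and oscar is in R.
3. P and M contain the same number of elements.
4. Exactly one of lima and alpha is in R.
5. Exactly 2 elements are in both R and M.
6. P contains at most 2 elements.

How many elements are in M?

2

From (1): oscar ∈ R.
(2) (exactly one): alpha ∉ R.
(4) (exactly one): lima ∈ R.
Suppose alpha ∈ M: no assignment then satisfies all the clues, so alpha ∉ M.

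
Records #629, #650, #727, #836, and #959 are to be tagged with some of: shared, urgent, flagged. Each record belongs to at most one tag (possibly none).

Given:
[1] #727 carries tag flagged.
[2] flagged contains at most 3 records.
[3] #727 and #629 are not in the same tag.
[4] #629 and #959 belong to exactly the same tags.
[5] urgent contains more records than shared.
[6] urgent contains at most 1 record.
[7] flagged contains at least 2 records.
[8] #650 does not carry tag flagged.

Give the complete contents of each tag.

shared = {}; urgent = {#650}; flagged = {#727, #836}

From (1): #727 ∈ flagged.
From (8): #650 ∉ flagged.
(3): #629 ∉ flagged.
(4): #959 matches #629: #959 ∉ flagged.
(7): only 2 candidates remain for flagged, so all are in.
Suppose #629 ∈ shared: no assignment then satisfies all the clues, so #629 ∉ shared.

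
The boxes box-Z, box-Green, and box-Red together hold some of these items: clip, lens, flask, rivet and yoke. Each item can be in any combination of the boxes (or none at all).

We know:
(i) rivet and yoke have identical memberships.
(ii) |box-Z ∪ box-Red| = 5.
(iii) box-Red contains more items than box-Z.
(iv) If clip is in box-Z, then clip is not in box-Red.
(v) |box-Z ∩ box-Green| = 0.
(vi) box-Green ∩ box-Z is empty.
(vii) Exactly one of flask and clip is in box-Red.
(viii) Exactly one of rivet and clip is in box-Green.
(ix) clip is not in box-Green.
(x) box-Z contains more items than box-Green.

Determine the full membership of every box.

box-Z = {clip, flask, lens}; box-Green = {rivet, yoke}; box-Red = {flask, lens, rivet, yoke}

From (ix): clip ∉ box-Green.
(viii) (exactly one): rivet ∈ box-Green.
(i): yoke matches rivet: yoke ∈ box-Green.
(vi) (disjoint): rivet ∉ box-Z.
(vi) (disjoint): yoke ∉ box-Z.
Suppose clip ∉ box-Z: no assignment then satisfies all the clues, so clip ∈ box-Z.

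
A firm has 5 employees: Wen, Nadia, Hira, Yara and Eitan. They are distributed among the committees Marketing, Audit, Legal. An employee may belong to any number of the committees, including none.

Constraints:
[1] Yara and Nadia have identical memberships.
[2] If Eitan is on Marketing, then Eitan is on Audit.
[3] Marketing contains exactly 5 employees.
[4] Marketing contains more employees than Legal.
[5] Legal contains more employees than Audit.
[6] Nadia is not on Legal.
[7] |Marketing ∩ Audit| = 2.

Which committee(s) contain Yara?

Yara: Marketing

From (6): Nadia ∉ Legal.
(1): Yara matches Nadia: Yara ∉ Legal.
(3): only 5 candidates remain for Marketing, so all are in.
(2): Eitan ∈ Audit.
Suppose Yara ∈ Audit: no assignment then satisfies all the clues, so Yara ∉ Audit.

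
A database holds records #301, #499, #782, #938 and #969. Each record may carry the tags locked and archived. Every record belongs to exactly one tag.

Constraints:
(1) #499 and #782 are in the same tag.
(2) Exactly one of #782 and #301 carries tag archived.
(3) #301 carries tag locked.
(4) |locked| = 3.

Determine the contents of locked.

locked = {#301, #938, #969}

From (3): #301 ∈ locked.
(2) (exactly one): #782 ∈ archived.
(1): #499 matches #782: #499 ∉ locked.
(1): #499 matches #782: #499 ∈ archived.
(4): only 3 candidates remain for locked, so all are in.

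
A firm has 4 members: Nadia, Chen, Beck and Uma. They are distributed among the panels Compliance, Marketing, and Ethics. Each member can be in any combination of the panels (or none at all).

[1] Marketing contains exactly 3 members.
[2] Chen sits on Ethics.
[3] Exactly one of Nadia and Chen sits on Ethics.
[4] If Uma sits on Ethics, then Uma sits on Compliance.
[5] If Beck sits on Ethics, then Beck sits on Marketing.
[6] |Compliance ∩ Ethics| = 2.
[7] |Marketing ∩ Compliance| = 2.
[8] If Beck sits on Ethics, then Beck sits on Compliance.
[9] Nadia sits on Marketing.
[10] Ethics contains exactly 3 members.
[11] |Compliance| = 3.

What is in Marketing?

Marketing = {Beck, Chen, Nadia}

From (2): Chen ∈ Ethics.
From (9): Nadia ∈ Marketing.
(3) (exactly one): Nadia ∉ Ethics.
(10): only 3 candidates remain for Ethics, so all are in.
(4): Uma ∈ Compliance.
(5): Beck ∈ Marketing.
(8): Beck ∈ Compliance.
Suppose Chen ∉ Marketing: no assignment then satisfies all the clues, so Chen ∈ Marketing.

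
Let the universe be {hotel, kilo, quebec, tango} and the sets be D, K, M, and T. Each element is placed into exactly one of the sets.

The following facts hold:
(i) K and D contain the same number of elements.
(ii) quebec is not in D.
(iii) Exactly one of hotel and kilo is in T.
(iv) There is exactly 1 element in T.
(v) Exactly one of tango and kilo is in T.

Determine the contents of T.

T = {kilo}

From (ii): quebec ∉ D.
Suppose hotel ∈ T: no assignment then satisfies all the clues, so hotel ∉ T.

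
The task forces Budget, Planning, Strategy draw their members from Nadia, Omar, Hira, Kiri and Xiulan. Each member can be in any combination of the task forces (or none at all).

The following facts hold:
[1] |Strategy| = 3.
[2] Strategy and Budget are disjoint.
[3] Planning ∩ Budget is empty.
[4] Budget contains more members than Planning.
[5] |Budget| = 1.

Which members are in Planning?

Planning = {}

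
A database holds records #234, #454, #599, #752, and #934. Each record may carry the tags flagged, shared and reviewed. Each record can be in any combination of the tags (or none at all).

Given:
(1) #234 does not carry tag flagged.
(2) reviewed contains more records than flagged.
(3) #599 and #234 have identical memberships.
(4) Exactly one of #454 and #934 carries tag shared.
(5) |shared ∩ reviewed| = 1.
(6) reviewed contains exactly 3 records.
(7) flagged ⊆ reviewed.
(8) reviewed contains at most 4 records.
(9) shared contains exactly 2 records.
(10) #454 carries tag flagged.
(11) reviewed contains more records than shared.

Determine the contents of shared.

shared = {#454, #752}

From (1): #234 ∉ flagged.
From (10): #454 ∈ flagged.
(3): #599 matches #234: #599 ∉ flagged.
(7) with #454 ∈ flagged: #454 ∈ reviewed.
Suppose #234 ∈ shared: no assignment then satisfies all the clues, so #234 ∉ shared.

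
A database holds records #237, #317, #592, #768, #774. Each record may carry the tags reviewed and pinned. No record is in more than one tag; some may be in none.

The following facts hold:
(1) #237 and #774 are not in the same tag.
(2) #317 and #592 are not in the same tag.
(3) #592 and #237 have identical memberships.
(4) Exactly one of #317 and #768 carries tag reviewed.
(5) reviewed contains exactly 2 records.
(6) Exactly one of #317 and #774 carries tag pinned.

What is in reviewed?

reviewed = {#768, #774}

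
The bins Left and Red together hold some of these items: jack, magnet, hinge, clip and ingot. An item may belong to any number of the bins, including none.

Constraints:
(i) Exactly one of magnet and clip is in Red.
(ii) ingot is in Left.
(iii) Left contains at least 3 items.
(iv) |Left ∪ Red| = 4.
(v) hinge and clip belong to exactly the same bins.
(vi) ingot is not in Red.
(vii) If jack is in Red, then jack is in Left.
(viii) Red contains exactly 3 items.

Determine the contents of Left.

Left = {clip, hinge, ingot, jack}

From (ii): ingot ∈ Left.
From (vi): ingot ∉ Red.
Suppose jack ∉ Left: no assignment then satisfies all the clues, so jack ∈ Left.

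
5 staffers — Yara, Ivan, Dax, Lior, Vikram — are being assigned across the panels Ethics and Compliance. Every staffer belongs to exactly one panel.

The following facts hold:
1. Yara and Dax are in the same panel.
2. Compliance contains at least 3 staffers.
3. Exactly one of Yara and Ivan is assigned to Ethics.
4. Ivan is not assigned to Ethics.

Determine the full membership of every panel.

Ethics = {Dax, Yara}; Compliance = {Ivan, Lior, Vikram}

From (4): Ivan ∉ Ethics.
(3) (exactly one): Yara ∈ Ethics.
Only one panel left: Ivan ∈ Compliance.
(1): Dax matches Yara: Dax ∈ Ethics.
(2): only 3 candidates remain for Compliance, so all are in.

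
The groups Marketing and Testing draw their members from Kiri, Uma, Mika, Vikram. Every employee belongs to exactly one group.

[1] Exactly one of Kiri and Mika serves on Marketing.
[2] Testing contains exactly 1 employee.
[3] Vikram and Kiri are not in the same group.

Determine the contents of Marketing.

Marketing = {Mika, Uma, Vikram}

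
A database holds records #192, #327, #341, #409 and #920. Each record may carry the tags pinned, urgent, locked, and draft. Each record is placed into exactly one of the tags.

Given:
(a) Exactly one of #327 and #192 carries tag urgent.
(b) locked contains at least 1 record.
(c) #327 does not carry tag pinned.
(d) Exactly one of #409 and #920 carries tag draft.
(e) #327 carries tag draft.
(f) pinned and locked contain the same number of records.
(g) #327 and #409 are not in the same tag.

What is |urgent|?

1

From (c): #327 ∉ pinned.
From (e): #327 ∈ draft.
(a) (exactly one): #192 ∈ urgent.
(g): #409 ∉ draft.
(d) (exactly one): #920 ∈ draft.
Suppose #341 ∈ urgent: no assignment then satisfies all the clues, so #341 ∉ urgent.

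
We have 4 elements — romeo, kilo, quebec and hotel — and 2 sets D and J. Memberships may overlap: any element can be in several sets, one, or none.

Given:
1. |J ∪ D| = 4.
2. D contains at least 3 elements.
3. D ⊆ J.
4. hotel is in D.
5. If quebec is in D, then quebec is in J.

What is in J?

J = {hotel, kilo, quebec, romeo}

From (4): hotel ∈ D.
(3) with hotel ∈ D: hotel ∈ J.
Suppose romeo ∉ J: no assignment then satisfies all the clues, so romeo ∈ J.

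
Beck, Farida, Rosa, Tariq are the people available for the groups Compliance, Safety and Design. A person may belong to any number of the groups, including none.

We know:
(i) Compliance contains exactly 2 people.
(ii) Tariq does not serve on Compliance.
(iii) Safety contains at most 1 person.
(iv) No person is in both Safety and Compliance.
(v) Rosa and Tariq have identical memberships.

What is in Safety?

Safety = {}

From (ii): Tariq ∉ Compliance.
(v): Rosa matches Tariq: Rosa ∉ Compliance.
(i): only 2 candidates remain for Compliance, so all are in.
(iv) (disjoint): Beck ∉ Safety.
(iv) (disjoint): Farida ∉ Safety.
Suppose Rosa ∈ Safety: no assignment then satisfies all the clues, so Rosa ∉ Safety.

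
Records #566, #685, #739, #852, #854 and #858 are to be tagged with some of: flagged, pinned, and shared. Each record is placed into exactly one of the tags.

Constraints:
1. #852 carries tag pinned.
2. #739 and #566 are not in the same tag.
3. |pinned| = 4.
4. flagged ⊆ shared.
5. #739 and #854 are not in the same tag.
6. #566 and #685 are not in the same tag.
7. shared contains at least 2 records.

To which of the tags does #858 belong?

#858: pinned

From (1): #852 ∈ pinned.
Suppose #858 ∈ flagged: no assignment then satisfies all the clues, so #858 ∉ flagged.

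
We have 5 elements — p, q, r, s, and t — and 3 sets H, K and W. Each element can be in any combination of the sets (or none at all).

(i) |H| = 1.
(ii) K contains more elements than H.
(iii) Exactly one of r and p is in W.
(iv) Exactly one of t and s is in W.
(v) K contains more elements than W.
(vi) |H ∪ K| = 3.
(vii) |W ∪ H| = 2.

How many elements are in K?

3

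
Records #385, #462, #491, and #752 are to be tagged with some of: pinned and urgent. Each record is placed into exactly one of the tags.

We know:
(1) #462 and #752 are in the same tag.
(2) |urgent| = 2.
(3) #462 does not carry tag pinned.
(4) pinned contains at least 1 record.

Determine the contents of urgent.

From (3): #462 ∉ pinned.
(1): #752 matches #462: #752 ∉ pinned.
Only one tag left: #462 ∈ urgent.
Only one tag left: #752 ∈ urgent.
(2): urgent already has 2, so the rest are out.
Only one tag left: #385 ∈ pinned.
Only one tag left: #491 ∈ pinned.

urgent = {#462, #752}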